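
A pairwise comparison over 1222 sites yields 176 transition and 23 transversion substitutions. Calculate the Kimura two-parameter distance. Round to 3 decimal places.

0.193

P = 176/1222 ≈ 0.144026 and Q = 23/1222 ≈ 0.018822.
Under the Kimura two-parameter model, d = −½ ln(1 − 2P − Q) − ¼ ln(1 − 2Q).
1 − 2P − Q = 0.693126, giving −½ ln(0.693126) = 0.183272.
1 − 2Q = 0.962356, giving −¼ ln(0.962356) = 0.009593.
d = 0.183272 + 0.009593 = 0.192865.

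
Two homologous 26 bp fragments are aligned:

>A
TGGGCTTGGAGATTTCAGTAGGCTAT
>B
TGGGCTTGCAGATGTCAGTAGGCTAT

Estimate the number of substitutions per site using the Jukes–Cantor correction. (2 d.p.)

0.08

The sequences differ at 2 of 26 sites (9, 14), so p = 2/26 ≈ 0.076923.
d = −(3/4) ln(1 − 4p/3) = −0.75 ln(1 − 0.102564) = −0.75 ln(0.897436)
  = −0.75 × (-0.108213) = 0.081160 substitutions/site.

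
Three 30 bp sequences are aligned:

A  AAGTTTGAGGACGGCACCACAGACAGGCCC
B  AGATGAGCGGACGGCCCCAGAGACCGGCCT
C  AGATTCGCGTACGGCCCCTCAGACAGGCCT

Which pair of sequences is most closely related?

A–B: 9/30 differ, p = 0.300, d = 0.383.
A–C: 8/30 differ, p = 0.267, d = 0.330.
B–C: 6/30 differ, p = 0.200, d = 0.233.
The smallest distance is between B and C.

B and C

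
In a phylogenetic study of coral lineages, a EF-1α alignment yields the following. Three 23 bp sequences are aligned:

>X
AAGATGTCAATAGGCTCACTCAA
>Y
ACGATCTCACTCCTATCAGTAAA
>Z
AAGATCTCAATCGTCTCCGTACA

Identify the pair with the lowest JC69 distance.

X–Y: 9/23 differ, p = 0.391, d = 0.553.
X–Z: 7/23 differ, p = 0.304, d = 0.390.
Y–Z: 6/23 differ, p = 0.261, d = 0.321.
The smallest distance is between Y and Z.

Y and Z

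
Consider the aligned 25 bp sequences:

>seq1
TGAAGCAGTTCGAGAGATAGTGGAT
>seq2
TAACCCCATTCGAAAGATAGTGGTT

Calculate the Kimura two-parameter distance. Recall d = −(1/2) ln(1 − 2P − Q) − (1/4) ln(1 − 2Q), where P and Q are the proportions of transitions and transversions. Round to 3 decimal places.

Of 25 sites, 3 differences are transitions and 4 are transversions, so P = 3/25 = 0.12 and Q = 4/25 = 0.16.
Under the Kimura two-parameter model, d = −½ ln(1 − 2P − Q) − ¼ ln(1 − 2Q).
1 − 2P − Q = 0.6, giving −½ ln(0.6) = 0.255413.
1 − 2Q = 0.68, giving −¼ ln(0.68) = 0.096416.
d = 0.255413 + 0.096416 = 0.351829.

0.352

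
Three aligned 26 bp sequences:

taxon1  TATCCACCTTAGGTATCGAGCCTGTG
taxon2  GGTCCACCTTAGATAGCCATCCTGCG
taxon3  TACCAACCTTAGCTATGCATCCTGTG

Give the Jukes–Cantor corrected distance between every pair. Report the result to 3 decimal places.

taxon1–taxon2: 7/26 sites differ → p ≈ 0.269231, d = −0.75 ln(1 − 0.358975) = 0.333515 ≈ 0.334.
taxon1–taxon3: 6/26 sites differ → p ≈ 0.230769, d = −0.75 ln(1 − 0.307692) = 0.275793 ≈ 0.276.
taxon2–taxon3: 8/26 sites differ → p ≈ 0.307692, d = −0.75 ln(1 − 0.410256) = 0.396050 ≈ 0.396.

d(taxon1,taxon2) = 0.334, d(taxon1,taxon3) = 0.276, d(taxon2,taxon3) = 0.396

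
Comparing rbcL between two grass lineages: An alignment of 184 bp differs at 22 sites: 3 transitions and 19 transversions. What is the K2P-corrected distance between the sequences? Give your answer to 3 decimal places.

0.131

P = 3/184 ≈ 0.016304 and Q = 19/184 ≈ 0.103261.
Under the Kimura two-parameter model, d = −½ ln(1 − 2P − Q) − ¼ ln(1 − 2Q).
1 − 2P − Q = 0.864131, giving −½ ln(0.864131) = 0.073015.
1 − 2Q = 0.793478, giving −¼ ln(0.793478) = 0.057832.
d = 0.073015 + 0.057832 = 0.130847.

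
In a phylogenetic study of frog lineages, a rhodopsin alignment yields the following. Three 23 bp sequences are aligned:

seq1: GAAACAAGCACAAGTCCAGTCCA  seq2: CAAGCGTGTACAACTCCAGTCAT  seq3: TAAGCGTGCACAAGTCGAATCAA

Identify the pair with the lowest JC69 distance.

seq1–seq2: 8/23 differ, p = 0.348, d = 0.467.
seq1–seq3: 7/23 differ, p = 0.304, d = 0.390.
seq2–seq3: 6/23 differ, p = 0.261, d = 0.321.
The smallest distance is between seq2 and seq3.

seq2 and seq3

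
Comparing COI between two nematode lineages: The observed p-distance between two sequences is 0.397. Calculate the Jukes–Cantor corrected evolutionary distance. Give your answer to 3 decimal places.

0.565

d = −(3/4) ln(1 − 4p/3) = −0.75 ln(1 − 0.529333) = −0.75 ln(0.470667)
  = −0.75 × (-0.753604) = 0.565203 substitutions/site.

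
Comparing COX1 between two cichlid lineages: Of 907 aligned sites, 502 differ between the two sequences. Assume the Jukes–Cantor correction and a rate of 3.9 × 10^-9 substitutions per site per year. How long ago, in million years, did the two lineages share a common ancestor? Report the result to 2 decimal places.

128.78

p = 502/907 ≈ 0.553473.
d = −(3/4) ln(1 − 4p/3) = −0.75 ln(1 − 0.737964) = −0.75 ln(0.262036)
  = −0.75 × (-1.339273) = 1.004455 substitutions/site.
Under a molecular clock d = 2μt, so t = d/(2μ) = 1.004455 / (2 × 3.9 × 10^-9) = 128.78 million years.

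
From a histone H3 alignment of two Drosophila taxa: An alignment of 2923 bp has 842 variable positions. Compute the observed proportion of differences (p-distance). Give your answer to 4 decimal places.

0.2881

p = 842/2923 = 0.288060… ≈ 0.2881 (to 4 d.p.).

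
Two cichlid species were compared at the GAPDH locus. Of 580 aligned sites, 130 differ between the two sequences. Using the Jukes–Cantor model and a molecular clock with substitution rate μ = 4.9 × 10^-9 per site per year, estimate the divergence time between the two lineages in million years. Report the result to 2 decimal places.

p = 130/580 ≈ 0.224138.
d = −(3/4) ln(1 − 4p/3) = −0.75 ln(1 − 0.298851) = −0.75 ln(0.701149)
  = −0.75 × (-0.355035) = 0.266276 substitutions/site.
Under a molecular clock d = 2μt, so t = d/(2μ) = 0.266276 / (2 × 4.9 × 10^-9) = 27.17 million years.

27.17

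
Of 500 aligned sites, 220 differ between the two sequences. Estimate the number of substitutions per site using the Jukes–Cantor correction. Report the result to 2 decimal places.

p = 220/500 = 0.44.
d = −(3/4) ln(1 − 4p/3) = −0.75 ln(1 − 0.586667) = −0.75 ln(0.413333)
  = −0.75 × (-0.883502) = 0.662627 substitutions/site.

0.66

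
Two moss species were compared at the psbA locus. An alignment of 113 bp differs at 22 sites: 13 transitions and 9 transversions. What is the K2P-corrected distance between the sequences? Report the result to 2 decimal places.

P = 13/113 ≈ 0.115044 and Q = 9/113 ≈ 0.079646.
Under the Kimura two-parameter model, d = −½ ln(1 − 2P − Q) − ¼ ln(1 − 2Q).
1 − 2P − Q = 0.690266, giving −½ ln(0.690266) = 0.185339.
1 − 2Q = 0.840708, giving −¼ ln(0.840708) = 0.043378.
d = 0.185339 + 0.043378 = 0.228717.

0.23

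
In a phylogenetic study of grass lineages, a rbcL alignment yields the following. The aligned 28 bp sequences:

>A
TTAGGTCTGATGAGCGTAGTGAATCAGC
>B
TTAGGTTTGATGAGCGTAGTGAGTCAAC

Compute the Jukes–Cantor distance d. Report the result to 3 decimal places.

0.116

The sequences differ at 3 of 28 sites (7, 23, 27), so p = 3/28 ≈ 0.107143.
d = −(3/4) ln(1 − 4p/3) = −0.75 ln(1 − 0.142857) = −0.75 ln(0.857143)
  = −0.75 × (-0.154151) = 0.115613 substitutions/site.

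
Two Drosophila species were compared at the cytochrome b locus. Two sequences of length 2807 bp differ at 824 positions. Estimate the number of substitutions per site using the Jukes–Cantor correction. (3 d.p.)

p = 824/2807 ≈ 0.293552.
d = −(3/4) ln(1 − 4p/3) = −0.75 ln(1 − 0.391403) = −0.75 ln(0.608597)
  = −0.75 × (-0.496599) = 0.372449 substitutions/site.

0.372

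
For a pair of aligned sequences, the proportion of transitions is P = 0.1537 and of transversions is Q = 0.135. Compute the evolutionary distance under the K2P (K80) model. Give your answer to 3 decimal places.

Under the Kimura two-parameter model, d = −½ ln(1 − 2P − Q) − ¼ ln(1 − 2Q).
1 − 2P − Q = 0.5576, giving −½ ln(0.5576) = 0.292057.
1 − 2Q = 0.73, giving −¼ ln(0.73) = 0.078678.
d = 0.292057 + 0.078678 = 0.370735.

0.371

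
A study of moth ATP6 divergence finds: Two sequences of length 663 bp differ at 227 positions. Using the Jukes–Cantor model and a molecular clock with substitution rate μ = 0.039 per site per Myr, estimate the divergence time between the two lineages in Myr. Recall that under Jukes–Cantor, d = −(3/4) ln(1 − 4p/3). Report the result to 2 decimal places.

5.86

p = 227/663 ≈ 0.342383.
d = −(3/4) ln(1 − 4p/3) = −0.75 ln(1 − 0.456511) = −0.75 ln(0.543489)
  = −0.75 × (-0.609746) = 0.457310 substitutions/site.
Under a molecular clock d = 2μt, so t = d/(2μ) = 0.457310 / (2 × 0.039) = 5.86 Myr.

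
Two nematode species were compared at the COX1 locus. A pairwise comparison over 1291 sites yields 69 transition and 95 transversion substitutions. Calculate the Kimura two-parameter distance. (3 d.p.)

0.139

P = 69/1291 ≈ 0.053447 and Q = 95/1291 ≈ 0.073586.
Under the Kimura two-parameter model, d = −½ ln(1 − 2P − Q) − ¼ ln(1 − 2Q).
1 − 2P − Q = 0.81952, giving −½ ln(0.81952) = 0.099518.
1 − 2Q = 0.852828, giving −¼ ln(0.852828) = 0.039799.
d = 0.099518 + 0.039799 = 0.139317.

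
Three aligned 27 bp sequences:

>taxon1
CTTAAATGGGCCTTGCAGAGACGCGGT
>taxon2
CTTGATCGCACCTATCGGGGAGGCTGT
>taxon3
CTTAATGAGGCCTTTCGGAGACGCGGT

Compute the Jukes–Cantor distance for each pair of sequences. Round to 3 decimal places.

taxon1–taxon2: 11/27 sites differ → p ≈ 0.407407, d = −0.75 ln(1 − 0.543209) = 0.587647 ≈ 0.588.
taxon1–taxon3: 5/27 sites differ → p ≈ 0.185185, d = −0.75 ln(1 − 0.246913) = 0.212681 ≈ 0.213.
taxon2–taxon3: 9/27 sites differ → p ≈ 0.333333, d = −0.75 ln(1 − 0.444444) = 0.440839 ≈ 0.441.

d(taxon1,taxon2) = 0.588, d(taxon1,taxon3) = 0.213, d(taxon2,taxon3) = 0.441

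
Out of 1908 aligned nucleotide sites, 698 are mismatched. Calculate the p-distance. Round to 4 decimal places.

p = 698/1908 = 0.365828… ≈ 0.3658 (to 4 d.p.).

0.3658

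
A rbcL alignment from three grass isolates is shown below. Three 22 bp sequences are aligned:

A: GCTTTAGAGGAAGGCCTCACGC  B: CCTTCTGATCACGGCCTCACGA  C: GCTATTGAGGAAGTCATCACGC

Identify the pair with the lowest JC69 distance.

A–B: 7/22 differ, p = 0.318, d = 0.414.
A–C: 4/22 differ, p = 0.182, d = 0.208.
B–C: 9/22 differ, p = 0.409, d = 0.591.
The smallest distance is between A and C.

A and C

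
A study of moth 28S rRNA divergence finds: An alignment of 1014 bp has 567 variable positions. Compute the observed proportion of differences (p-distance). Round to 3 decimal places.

0.559

p = 567/1014 = 0.559171… ≈ 0.559 (to 3 d.p.).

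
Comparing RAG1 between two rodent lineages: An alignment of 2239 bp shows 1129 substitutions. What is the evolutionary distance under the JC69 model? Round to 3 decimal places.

0.837

p = 1129/2239 ≈ 0.504243.
d = −(3/4) ln(1 − 4p/3) = −0.75 ln(1 − 0.672324) = −0.75 ln(0.327676)
  = −0.75 × (-1.115730) = 0.836798 substitutions/site.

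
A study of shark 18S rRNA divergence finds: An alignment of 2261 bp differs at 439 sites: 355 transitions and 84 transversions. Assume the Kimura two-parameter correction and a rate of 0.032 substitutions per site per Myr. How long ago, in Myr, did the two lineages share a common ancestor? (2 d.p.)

P = 355/2261 ≈ 0.15701 and Q = 84/2261 ≈ 0.037152.
Under the Kimura two-parameter model, d = −½ ln(1 − 2P − Q) − ¼ ln(1 − 2Q).
1 − 2P − Q = 0.648828, giving −½ ln(0.648828) = 0.216294.
1 − 2Q = 0.925696, giving −¼ ln(0.925696) = 0.019302.
d = 0.216294 + 0.019302 = 0.235596.
Under a molecular clock d = 2μt, so t = d/(2μ) = 0.235596 / (2 × 0.032) = 3.68 Myr.

3.68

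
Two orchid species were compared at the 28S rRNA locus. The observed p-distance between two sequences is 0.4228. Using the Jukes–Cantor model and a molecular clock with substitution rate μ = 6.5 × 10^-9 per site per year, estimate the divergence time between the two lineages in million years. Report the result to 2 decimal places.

d = −(3/4) ln(1 − 4p/3) = −0.75 ln(1 − 0.563733) = −0.75 ln(0.436267)
  = −0.75 × (-0.829501) = 0.622126 substitutions/site.
Under a molecular clock d = 2μt, so t = d/(2μ) = 0.622126 / (2 × 6.5 × 10^-9) = 47.86 million years.

47.86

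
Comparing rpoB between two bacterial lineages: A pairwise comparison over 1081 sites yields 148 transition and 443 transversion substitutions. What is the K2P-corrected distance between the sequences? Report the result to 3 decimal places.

P = 148/1081 ≈ 0.13691 and Q = 443/1081 ≈ 0.409806.
Under the Kimura two-parameter model, d = −½ ln(1 − 2P − Q) − ¼ ln(1 − 2Q).
1 − 2P − Q = 0.316374, giving −½ ln(0.316374) = 0.575415.
1 − 2Q = 0.180388, giving −¼ ln(0.180388) = 0.428161.
d = 0.575415 + 0.428161 = 1.003576.

1.004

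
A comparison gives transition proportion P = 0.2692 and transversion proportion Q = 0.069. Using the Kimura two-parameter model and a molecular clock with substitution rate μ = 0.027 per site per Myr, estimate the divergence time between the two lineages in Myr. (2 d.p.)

9.34

Under the Kimura two-parameter model, d = −½ ln(1 − 2P − Q) − ¼ ln(1 − 2Q).
1 − 2P − Q = 0.3926, giving −½ ln(0.3926) = 0.467482.
1 − 2Q = 0.862, giving −¼ ln(0.862) = 0.037125.
d = 0.467482 + 0.037125 = 0.504607.
Under a molecular clock d = 2μt, so t = d/(2μ) = 0.504607 / (2 × 0.027) = 9.34 Myr.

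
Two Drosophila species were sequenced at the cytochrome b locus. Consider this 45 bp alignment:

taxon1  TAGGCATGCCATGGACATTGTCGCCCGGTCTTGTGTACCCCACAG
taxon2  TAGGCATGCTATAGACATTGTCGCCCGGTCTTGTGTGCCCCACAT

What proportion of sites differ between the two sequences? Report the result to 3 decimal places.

The sequences differ at 4 of 45 positions (sites 10, 13, 37, 45).
p = 4/45 = 0.088888… ≈ 0.089 (to 3 d.p.).

0.089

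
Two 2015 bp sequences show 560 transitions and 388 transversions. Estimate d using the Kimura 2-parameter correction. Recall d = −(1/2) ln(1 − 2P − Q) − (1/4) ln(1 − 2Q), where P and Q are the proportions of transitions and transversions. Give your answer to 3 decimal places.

P = 560/2015 ≈ 0.277916 and Q = 388/2015 ≈ 0.192556.
Under the Kimura two-parameter model, d = −½ ln(1 − 2P − Q) − ¼ ln(1 − 2Q).
1 − 2P − Q = 0.251612, giving −½ ln(0.251612) = 0.689934.
1 − 2Q = 0.614888, giving −¼ ln(0.614888) = 0.121579.
d = 0.689934 + 0.121579 = 0.811513.

0.812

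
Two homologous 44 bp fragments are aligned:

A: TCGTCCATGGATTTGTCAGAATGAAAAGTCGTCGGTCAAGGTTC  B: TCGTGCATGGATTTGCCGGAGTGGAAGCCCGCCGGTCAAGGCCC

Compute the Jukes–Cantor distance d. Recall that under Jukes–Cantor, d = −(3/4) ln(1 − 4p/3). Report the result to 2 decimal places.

0.30

The sequences differ at 11 of 44 sites, so p = 11/44 = 0.25.
d = −(3/4) ln(1 − 4p/3) = −0.75 ln(1 − 0.333333) = −0.75 ln(0.666667)
  = −0.75 × (-0.405465) = 0.304099 substitutions/site.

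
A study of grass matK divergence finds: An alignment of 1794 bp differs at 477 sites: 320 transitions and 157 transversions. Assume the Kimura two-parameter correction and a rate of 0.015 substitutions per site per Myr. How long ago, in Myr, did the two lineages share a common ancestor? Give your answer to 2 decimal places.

11.39

P = 320/1794 ≈ 0.178372 and Q = 157/1794 ≈ 0.087514.
Under the Kimura two-parameter model, d = −½ ln(1 − 2P − Q) − ¼ ln(1 − 2Q).
1 − 2P − Q = 0.555742, giving −½ ln(0.555742) = 0.293726.
1 − 2Q = 0.824972, giving −¼ ln(0.824972) = 0.048101.
d = 0.293726 + 0.048101 = 0.341827.
Under a molecular clock d = 2μt, so t = d/(2μ) = 0.341827 / (2 × 0.015) = 11.39 Myr.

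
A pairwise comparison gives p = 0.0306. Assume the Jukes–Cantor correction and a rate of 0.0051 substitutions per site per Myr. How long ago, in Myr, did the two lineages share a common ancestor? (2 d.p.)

3.06

d = −(3/4) ln(1 − 4p/3) = −0.75 ln(1 − 0.0408) = −0.75 ln(0.9592)
  = −0.75 × (-0.041656) = 0.031242 substitutions/site.
Under a molecular clock d = 2μt, so t = d/(2μ) = 0.031242 / (2 × 0.0051) = 3.06 Myr.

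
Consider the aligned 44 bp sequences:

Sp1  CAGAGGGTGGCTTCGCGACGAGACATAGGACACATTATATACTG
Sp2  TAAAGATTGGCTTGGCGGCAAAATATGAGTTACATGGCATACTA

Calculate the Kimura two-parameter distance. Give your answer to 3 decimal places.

Of 44 sites, 13 differences are transitions and 4 are transversions, so P = 13/44 ≈ 0.295455 and Q = 4/44 ≈ 0.090909.
Under the Kimura two-parameter model, d = −½ ln(1 − 2P − Q) − ¼ ln(1 − 2Q).
1 − 2P − Q = 0.318181, giving −½ ln(0.318181) = 0.572567.
1 − 2Q = 0.818182, giving −¼ ln(0.818182) = 0.050168.
d = 0.572567 + 0.050168 = 0.622735.

0.623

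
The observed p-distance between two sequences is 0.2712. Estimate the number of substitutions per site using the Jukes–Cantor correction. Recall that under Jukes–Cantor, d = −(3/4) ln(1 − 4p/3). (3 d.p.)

d = −(3/4) ln(1 − 4p/3) = −0.75 ln(1 − 0.3616) = −0.75 ln(0.6384)
  = −0.75 × (-0.448790) = 0.336593 substitutions/site.

0.337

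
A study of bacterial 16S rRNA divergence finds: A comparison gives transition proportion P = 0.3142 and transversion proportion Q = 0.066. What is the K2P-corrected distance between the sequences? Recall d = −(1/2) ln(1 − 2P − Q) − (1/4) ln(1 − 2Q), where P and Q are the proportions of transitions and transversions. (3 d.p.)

0.628

Under the Kimura two-parameter model, d = −½ ln(1 − 2P − Q) − ¼ ln(1 − 2Q).
1 − 2P − Q = 0.3056, giving −½ ln(0.3056) = 0.592739.
1 − 2Q = 0.868, giving −¼ ln(0.868) = 0.035391.
d = 0.592739 + 0.035391 = 0.628130.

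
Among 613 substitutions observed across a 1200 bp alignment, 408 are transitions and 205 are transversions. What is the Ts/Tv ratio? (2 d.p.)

1.99

R = 408/205 = 1.990243… ≈ 1.99 (to 2 d.p.).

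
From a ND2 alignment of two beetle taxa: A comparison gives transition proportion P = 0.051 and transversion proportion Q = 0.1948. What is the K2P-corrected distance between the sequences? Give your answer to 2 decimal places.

0.30

Under the Kimura two-parameter model, d = −½ ln(1 − 2P − Q) − ¼ ln(1 − 2Q).
1 − 2P − Q = 0.7032, giving −½ ln(0.7032) = 0.176057.
1 − 2Q = 0.6104, giving −¼ ln(0.6104) = 0.123410.
d = 0.176057 + 0.123410 = 0.299467.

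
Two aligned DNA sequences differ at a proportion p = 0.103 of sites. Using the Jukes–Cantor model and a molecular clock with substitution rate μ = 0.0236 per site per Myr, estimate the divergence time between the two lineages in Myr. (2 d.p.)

d = −(3/4) ln(1 − 4p/3) = −0.75 ln(1 − 0.137333) = −0.75 ln(0.862667)
  = −0.75 × (-0.147727) = 0.110795 substitutions/site.
Under a molecular clock d = 2μt, so t = d/(2μ) = 0.110795 / (2 × 0.0236) = 2.35 Myr.

2.35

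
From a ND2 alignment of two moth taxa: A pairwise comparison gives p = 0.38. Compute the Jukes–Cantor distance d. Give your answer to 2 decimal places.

d = −(3/4) ln(1 − 4p/3) = −0.75 ln(1 − 0.506667) = −0.75 ln(0.493333)
  = −0.75 × (-0.706571) = 0.529928 substitutions/site.

0.53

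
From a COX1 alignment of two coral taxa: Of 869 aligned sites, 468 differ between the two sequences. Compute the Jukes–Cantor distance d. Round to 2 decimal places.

p = 468/869 ≈ 0.53855.
d = −(3/4) ln(1 − 4p/3) = −0.75 ln(1 − 0.718067) = −0.75 ln(0.281933)
  = −0.75 × (-1.266086) = 0.949565 substitutions/site.

0.95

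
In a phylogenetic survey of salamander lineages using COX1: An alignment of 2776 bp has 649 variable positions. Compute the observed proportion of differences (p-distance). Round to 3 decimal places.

p = 649/2776 = 0.233789… ≈ 0.234 (to 3 d.p.).

0.234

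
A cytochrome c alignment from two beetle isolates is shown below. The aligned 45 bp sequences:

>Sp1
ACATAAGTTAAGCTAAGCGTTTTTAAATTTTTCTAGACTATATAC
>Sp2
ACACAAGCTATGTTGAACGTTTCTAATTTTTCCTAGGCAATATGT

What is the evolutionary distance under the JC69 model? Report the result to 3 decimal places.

0.365

The sequences differ at 13 of 45 sites, so p = 13/45 ≈ 0.288889.
d = −(3/4) ln(1 − 4p/3) = −0.75 ln(1 − 0.385185) = −0.75 ln(0.614815)
  = −0.75 × (-0.486434) = 0.364826 substitutions/site.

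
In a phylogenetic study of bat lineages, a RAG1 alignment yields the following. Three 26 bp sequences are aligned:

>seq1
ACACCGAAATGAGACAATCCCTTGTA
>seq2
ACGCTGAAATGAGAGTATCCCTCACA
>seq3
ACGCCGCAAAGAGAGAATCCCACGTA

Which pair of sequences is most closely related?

seq1 and seq3

seq1–seq2: 7/26 differ, p = 0.269, d = 0.334.
seq1–seq3: 6/26 differ, p = 0.231, d = 0.276.
seq2–seq3: 7/26 differ, p = 0.269, d = 0.334.
The smallest distance is between seq1 and seq3.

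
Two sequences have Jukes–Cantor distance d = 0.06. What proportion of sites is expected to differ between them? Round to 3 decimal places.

p = (3/4)(1 − e^(−4d/3)) = 0.75 × (1 − e^(-0.08)) = 0.75 × (1 − 0.923116) = 0.057663.

0.058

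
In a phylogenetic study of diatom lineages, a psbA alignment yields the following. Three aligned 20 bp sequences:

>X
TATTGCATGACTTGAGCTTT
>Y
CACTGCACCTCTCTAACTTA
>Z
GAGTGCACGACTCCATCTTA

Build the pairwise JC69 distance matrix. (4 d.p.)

d(X,Y) = 0.6872, d(X,Z) = 0.4715, d(Y,Z) = 0.3831

X–Y: 9/20 sites differ → p = 0.45, d = −0.75 ln(1 − 0.6) = 0.687218 ≈ 0.6872.
X–Z: 7/20 sites differ → p = 0.35, d = −0.75 ln(1 − 0.466667) = 0.471457 ≈ 0.4715.
Y–Z: 6/20 sites differ → p = 0.3, d = −0.75 ln(1 − 0.4) = 0.383119 ≈ 0.3831.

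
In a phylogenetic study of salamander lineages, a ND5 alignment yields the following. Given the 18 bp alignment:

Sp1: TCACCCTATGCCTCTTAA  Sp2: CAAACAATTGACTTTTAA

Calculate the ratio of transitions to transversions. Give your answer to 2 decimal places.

0.33

Transitions are A↔G and C↔T; transversions are all other mismatches.
Transitions: 2. Transversions: 6.
R = 2/6 = 0.333333… ≈ 0.33 (to 2 d.p.).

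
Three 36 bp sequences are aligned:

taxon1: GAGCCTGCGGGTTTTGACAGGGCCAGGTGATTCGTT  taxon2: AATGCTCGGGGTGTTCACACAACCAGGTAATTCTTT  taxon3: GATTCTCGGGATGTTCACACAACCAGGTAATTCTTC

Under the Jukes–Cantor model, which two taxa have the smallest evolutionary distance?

taxon1–taxon2: 12/36 differ, p = 0.333, d = 0.441.
taxon1–taxon3: 13/36 differ, p = 0.361, d = 0.493.
taxon2–taxon3: 4/36 differ, p = 0.111, d = 0.120.
The smallest distance is between taxon2 and taxon3.

taxon2 and taxon3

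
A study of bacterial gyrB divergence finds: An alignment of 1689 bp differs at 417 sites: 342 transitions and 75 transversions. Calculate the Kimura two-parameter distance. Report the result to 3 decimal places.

0.322

P = 342/1689 ≈ 0.202487 and Q = 75/1689 ≈ 0.044405.
Under the Kimura two-parameter model, d = −½ ln(1 − 2P − Q) − ¼ ln(1 − 2Q).
1 − 2P − Q = 0.550621, giving −½ ln(0.550621) = 0.298354.
1 − 2Q = 0.91119, giving −¼ ln(0.91119) = 0.023251.
d = 0.298354 + 0.023251 = 0.321605.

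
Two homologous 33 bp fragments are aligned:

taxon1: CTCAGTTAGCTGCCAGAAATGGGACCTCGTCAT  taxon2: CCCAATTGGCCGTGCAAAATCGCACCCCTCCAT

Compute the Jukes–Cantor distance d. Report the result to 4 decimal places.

The sequences differ at 13 of 33 sites, so p = 13/33 ≈ 0.393939.
d = −(3/4) ln(1 − 4p/3) = −0.75 ln(1 − 0.525252) = −0.75 ln(0.474748)
  = −0.75 × (-0.744971) = 0.558728 substitutions/site.

0.5587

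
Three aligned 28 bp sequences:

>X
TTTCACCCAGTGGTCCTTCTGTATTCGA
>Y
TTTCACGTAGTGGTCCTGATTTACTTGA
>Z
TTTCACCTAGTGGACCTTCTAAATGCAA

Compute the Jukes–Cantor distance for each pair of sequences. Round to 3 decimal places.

d(X,Y) = 0.304, d(X,Z) = 0.252, d(Y,Z) = 0.485

X–Y: 7/28 sites differ → p = 0.25, d = −0.75 ln(1 − 0.333333) = 0.304098 ≈ 0.304.
X–Z: 6/28 sites differ → p ≈ 0.214286, d = −0.75 ln(1 − 0.285715) = 0.252355 ≈ 0.252.
Y–Z: 10/28 sites differ → p ≈ 0.357143, d = −0.75 ln(1 − 0.476191) = 0.484971 ≈ 0.485.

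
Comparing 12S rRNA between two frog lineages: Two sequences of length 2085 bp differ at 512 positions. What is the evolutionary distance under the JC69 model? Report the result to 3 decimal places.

0.297

p = 512/2085 ≈ 0.245564.
d = −(3/4) ln(1 − 4p/3) = −0.75 ln(1 − 0.327419) = −0.75 ln(0.672581)
  = −0.75 × (-0.396633) = 0.297475 substitutions/site.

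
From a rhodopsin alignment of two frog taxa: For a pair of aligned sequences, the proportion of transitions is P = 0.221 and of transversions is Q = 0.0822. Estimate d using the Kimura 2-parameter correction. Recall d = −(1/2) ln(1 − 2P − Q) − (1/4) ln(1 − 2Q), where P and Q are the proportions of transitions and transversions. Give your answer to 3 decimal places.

0.416

Under the Kimura two-parameter model, d = −½ ln(1 − 2P − Q) − ¼ ln(1 − 2Q).
1 − 2P − Q = 0.4758, giving −½ ln(0.4758) = 0.371379.
1 − 2Q = 0.8356, giving −¼ ln(0.8356) = 0.044901.
d = 0.371379 + 0.044901 = 0.416280.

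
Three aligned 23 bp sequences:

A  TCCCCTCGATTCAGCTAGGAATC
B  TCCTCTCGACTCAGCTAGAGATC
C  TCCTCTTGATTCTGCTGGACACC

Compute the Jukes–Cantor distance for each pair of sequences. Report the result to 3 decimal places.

A–B: 4/23 sites differ → p ≈ 0.173913, d = −0.75 ln(1 − 0.231884) = 0.197861 ≈ 0.198.
A–C: 7/23 sites differ → p ≈ 0.304348, d = −0.75 ln(1 − 0.405797) = 0.390401 ≈ 0.390.
B–C: 6/23 sites differ → p ≈ 0.26087, d = −0.75 ln(1 − 0.347827) = 0.320584 ≈ 0.321.

d(A,B) = 0.198, d(A,C) = 0.390, d(B,C) = 0.321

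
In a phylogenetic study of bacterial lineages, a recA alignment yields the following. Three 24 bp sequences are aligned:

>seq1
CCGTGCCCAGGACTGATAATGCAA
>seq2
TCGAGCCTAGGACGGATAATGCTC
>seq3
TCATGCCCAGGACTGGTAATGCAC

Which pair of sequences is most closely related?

seq1 and seq3

seq1–seq2: 6/24 differ, p = 0.250, d = 0.304.
seq1–seq3: 4/24 differ, p = 0.167, d = 0.188.
seq2–seq3: 6/24 differ, p = 0.250, d = 0.304.
The smallest distance is between seq1 and seq3.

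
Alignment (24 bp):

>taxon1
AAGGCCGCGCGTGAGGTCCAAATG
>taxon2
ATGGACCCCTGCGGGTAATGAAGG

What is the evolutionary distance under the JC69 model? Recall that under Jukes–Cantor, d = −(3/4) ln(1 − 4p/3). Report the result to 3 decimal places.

The sequences differ at 13 of 24 sites, so p = 13/24 ≈ 0.541667.
d = −(3/4) ln(1 − 4p/3) = −0.75 ln(1 − 0.722223) = −0.75 ln(0.277777)
  = −0.75 × (-1.280937) = 0.960703 substitutions/site.

0.961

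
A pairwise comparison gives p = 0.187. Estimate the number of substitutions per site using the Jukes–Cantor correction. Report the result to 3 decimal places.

d = −(3/4) ln(1 − 4p/3) = −0.75 ln(1 − 0.249333) = −0.75 ln(0.750667)
  = −0.75 × (-0.286793) = 0.215095 substitutions/site.

0.215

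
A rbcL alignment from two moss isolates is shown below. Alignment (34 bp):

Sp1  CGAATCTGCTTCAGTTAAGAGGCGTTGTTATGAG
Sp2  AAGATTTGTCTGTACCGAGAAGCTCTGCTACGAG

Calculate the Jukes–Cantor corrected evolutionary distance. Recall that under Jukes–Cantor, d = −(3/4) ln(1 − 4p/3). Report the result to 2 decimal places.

0.82

The sequences differ at 17 of 34 sites, so p = 17/34 = 0.5.
d = −(3/4) ln(1 − 4p/3) = −0.75 ln(1 − 0.666667) = −0.75 ln(0.333333)
  = −0.75 × (-1.098613) = 0.823960 substitutions/site.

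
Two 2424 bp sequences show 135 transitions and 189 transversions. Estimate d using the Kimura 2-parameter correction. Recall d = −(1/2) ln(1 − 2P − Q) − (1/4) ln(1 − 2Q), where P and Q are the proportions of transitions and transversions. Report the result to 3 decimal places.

0.147

P = 135/2424 ≈ 0.055693 and Q = 189/2424 ≈ 0.07797.
Under the Kimura two-parameter model, d = −½ ln(1 − 2P − Q) − ¼ ln(1 − 2Q).
1 − 2P − Q = 0.810644, giving −½ ln(0.810644) = 0.104963.
1 − 2Q = 0.84406, giving −¼ ln(0.84406) = 0.042383.
d = 0.104963 + 0.042383 = 0.147346.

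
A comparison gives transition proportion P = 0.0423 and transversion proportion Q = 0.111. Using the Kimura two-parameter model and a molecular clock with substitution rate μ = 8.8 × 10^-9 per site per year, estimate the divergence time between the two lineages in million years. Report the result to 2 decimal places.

Under the Kimura two-parameter model, d = −½ ln(1 − 2P − Q) − ¼ ln(1 − 2Q).
1 − 2P − Q = 0.8044, giving −½ ln(0.8044) = 0.108829.
1 − 2Q = 0.778, giving −¼ ln(0.778) = 0.062757.
d = 0.108829 + 0.062757 = 0.171586.
Under a molecular clock d = 2μt, so t = d/(2μ) = 0.171586 / (2 × 8.8 × 10^-9) = 9.75 million years.

9.75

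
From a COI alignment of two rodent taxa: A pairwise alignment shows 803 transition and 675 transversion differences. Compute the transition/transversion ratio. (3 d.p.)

R = 803/675 = 1.189629… ≈ 1.190 (to 3 d.p.).

1.190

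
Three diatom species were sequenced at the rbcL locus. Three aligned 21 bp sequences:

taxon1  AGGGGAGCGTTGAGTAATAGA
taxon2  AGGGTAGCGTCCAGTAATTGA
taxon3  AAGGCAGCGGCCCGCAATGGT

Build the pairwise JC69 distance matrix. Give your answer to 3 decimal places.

d(taxon1,taxon2) = 0.220, d(taxon1,taxon3) = 0.635, d(taxon2,taxon3) = 0.441

taxon1–taxon2: 4/21 sites differ → p ≈ 0.190476, d = −0.75 ln(1 − 0.253968) = 0.219740 ≈ 0.220.
taxon1–taxon3: 9/21 sites differ → p ≈ 0.428571, d = −0.75 ln(1 − 0.571428) = 0.635472 ≈ 0.635.
taxon2–taxon3: 7/21 sites differ → p ≈ 0.333333, d = −0.75 ln(1 − 0.444444) = 0.440839 ≈ 0.441.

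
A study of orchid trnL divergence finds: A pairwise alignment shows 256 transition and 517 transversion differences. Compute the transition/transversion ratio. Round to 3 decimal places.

0.495

R = 256/517 = 0.495164… ≈ 0.495 (to 3 d.p.).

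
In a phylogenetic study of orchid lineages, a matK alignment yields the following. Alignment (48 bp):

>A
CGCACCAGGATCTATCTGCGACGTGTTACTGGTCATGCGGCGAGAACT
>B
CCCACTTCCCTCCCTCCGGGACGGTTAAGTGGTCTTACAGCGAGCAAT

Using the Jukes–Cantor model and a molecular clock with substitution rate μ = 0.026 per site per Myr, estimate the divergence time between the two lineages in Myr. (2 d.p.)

10.82

The sequences differ at 19 of 48 sites, so p = 19/48 ≈ 0.395833.
d = −(3/4) ln(1 − 4p/3) = −0.75 ln(1 − 0.527777) = −0.75 ln(0.472223)
  = −0.75 × (-0.750304) = 0.562728 substitutions/site.
Under a molecular clock d = 2μt, so t = d/(2μ) = 0.562728 / (2 × 0.026) = 10.82 Myr.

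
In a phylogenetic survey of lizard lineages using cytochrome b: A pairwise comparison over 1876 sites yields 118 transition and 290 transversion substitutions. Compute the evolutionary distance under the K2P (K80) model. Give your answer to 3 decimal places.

P = 118/1876 ≈ 0.0629 and Q = 290/1876 ≈ 0.154584.
Under the Kimura two-parameter model, d = −½ ln(1 − 2P − Q) − ¼ ln(1 − 2Q).
1 − 2P − Q = 0.719616, giving −½ ln(0.719616) = 0.164519.
1 − 2Q = 0.690832, giving −¼ ln(0.690832) = 0.092465.
d = 0.164519 + 0.092465 = 0.256984.

0.257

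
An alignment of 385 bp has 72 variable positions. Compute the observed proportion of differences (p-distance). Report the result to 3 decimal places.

p = 72/385 = 0.187012… ≈ 0.187 (to 3 d.p.).

0.187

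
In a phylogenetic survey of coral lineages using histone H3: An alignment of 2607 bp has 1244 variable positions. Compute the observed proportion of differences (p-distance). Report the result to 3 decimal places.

0.477

p = 1244/2607 = 0.477176… ≈ 0.477 (to 3 d.p.).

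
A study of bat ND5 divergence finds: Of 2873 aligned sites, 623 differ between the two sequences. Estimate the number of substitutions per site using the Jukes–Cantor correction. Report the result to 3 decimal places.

0.256

p = 623/2873 ≈ 0.216847.
d = −(3/4) ln(1 − 4p/3) = −0.75 ln(1 − 0.289129) = −0.75 ln(0.710871)
  = −0.75 × (-0.341264) = 0.255948 substitutions/site.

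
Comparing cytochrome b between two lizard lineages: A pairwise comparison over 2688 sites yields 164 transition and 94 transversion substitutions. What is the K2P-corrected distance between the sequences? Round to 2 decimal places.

P = 164/2688 ≈ 0.061012 and Q = 94/2688 ≈ 0.03497.
Under the Kimura two-parameter model, d = −½ ln(1 − 2P − Q) − ¼ ln(1 − 2Q).
1 − 2P − Q = 0.843006, giving −½ ln(0.843006) = 0.085391.
1 − 2Q = 0.93006, giving −¼ ln(0.93006) = 0.018127.
d = 0.085391 + 0.018127 = 0.103518.

0.10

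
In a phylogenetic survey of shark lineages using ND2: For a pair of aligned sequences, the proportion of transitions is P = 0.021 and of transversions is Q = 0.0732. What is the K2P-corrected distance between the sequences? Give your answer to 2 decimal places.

Under the Kimura two-parameter model, d = −½ ln(1 − 2P − Q) − ¼ ln(1 − 2Q).
1 − 2P − Q = 0.8848, giving −½ ln(0.8848) = 0.061197.
1 − 2Q = 0.8536, giving −¼ ln(0.8536) = 0.039573.
d = 0.061197 + 0.039573 = 0.100770.

0.10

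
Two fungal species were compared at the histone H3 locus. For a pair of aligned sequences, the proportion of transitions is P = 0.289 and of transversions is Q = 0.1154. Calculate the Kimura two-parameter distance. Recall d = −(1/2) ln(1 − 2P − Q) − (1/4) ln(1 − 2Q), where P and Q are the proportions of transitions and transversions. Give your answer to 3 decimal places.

Under the Kimura two-parameter model, d = −½ ln(1 − 2P − Q) − ¼ ln(1 − 2Q).
1 − 2P − Q = 0.3066, giving −½ ln(0.3066) = 0.591106.
1 − 2Q = 0.7692, giving −¼ ln(0.7692) = 0.065601.
d = 0.591106 + 0.065601 = 0.656707.

0.657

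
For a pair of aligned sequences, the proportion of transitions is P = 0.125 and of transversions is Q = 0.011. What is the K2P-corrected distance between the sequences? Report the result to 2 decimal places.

0.16

Under the Kimura two-parameter model, d = −½ ln(1 − 2P − Q) − ¼ ln(1 − 2Q).
1 − 2P − Q = 0.739, giving −½ ln(0.739) = 0.151229.
1 − 2Q = 0.978, giving −¼ ln(0.978) = 0.005561.
d = 0.151229 + 0.005561 = 0.156790.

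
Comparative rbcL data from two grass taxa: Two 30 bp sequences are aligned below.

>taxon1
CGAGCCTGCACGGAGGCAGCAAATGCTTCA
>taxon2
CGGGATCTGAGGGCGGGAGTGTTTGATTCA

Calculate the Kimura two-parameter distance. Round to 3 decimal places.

0.731

Of 30 sites, 5 differences are transitions and 9 are transversions, so P = 5/30 ≈ 0.166667 and Q = 9/30 = 0.3.
Under the Kimura two-parameter model, d = −½ ln(1 − 2P − Q) − ¼ ln(1 − 2Q).
1 − 2P − Q = 0.366666, giving −½ ln(0.366666) = 0.501652.
1 − 2Q = 0.4, giving −¼ ln(0.4) = 0.229073.
d = 0.501652 + 0.229073 = 0.730725.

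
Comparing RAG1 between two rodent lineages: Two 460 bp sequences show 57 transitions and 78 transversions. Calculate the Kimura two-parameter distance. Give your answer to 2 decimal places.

P = 57/460 ≈ 0.123913 and Q = 78/460 ≈ 0.169565.
Under the Kimura two-parameter model, d = −½ ln(1 − 2P − Q) − ¼ ln(1 − 2Q).
1 − 2P − Q = 0.582609, giving −½ ln(0.582609) = 0.270119.
1 − 2Q = 0.66087, giving −¼ ln(0.66087) = 0.103550.
d = 0.270119 + 0.103550 = 0.373669.

0.37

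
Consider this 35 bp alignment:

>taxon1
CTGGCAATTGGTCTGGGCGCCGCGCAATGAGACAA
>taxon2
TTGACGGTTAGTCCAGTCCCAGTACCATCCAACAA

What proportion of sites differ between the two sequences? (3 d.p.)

The sequences differ at 16 of 35 positions.
p = 16/35 = 0.457142… ≈ 0.457 (to 3 d.p.).

0.457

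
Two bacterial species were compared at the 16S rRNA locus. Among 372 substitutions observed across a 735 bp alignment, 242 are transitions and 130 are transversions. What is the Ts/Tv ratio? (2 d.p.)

R = 242/130 = 1.861538… ≈ 1.86 (to 2 d.p.).

1.86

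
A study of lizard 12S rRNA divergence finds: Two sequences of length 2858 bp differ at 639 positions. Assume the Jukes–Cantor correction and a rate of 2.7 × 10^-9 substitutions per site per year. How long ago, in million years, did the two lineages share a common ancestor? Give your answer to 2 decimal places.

p = 639/2858 ≈ 0.223583.
d = −(3/4) ln(1 − 4p/3) = −0.75 ln(1 − 0.298111) = −0.75 ln(0.701889)
  = −0.75 × (-0.353980) = 0.265485 substitutions/site.
Under a molecular clock d = 2μt, so t = d/(2μ) = 0.265485 / (2 × 2.7 × 10^-9) = 49.16 million years.

49.16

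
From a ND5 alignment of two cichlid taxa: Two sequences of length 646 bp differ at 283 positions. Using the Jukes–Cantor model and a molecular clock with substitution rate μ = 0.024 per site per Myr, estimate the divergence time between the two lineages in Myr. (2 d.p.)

13.71

p = 283/646 ≈ 0.43808.
d = −(3/4) ln(1 − 4p/3) = −0.75 ln(1 − 0.584107) = −0.75 ln(0.415893)
  = −0.75 × (-0.877327) = 0.657995 substitutions/site.
Under a molecular clock d = 2μt, so t = d/(2μ) = 0.657995 / (2 × 0.024) = 13.71 Myr.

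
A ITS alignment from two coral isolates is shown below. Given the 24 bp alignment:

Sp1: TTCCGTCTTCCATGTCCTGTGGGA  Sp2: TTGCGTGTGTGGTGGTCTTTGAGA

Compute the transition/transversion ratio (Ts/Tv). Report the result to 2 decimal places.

Transitions are A↔G and C↔T; transversions are all other mismatches.
Transitions: 4. Transversions: 6.
R = 4/6 = 0.666666… ≈ 0.67 (to 2 d.p.).

0.67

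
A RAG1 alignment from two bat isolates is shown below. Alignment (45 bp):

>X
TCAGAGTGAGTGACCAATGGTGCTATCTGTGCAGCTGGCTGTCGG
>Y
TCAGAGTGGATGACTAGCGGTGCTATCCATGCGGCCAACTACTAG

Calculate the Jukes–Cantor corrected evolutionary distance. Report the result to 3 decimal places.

The sequences differ at 15 of 45 sites, so p = 15/45 ≈ 0.333333.
d = −(3/4) ln(1 − 4p/3) = −0.75 ln(1 − 0.444444) = −0.75 ln(0.555556)
  = −0.75 × (-0.587786) = 0.440840 substitutions/site.

0.441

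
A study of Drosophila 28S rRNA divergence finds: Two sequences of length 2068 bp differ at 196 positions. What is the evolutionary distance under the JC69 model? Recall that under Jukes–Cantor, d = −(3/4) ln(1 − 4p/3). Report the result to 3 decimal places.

p = 196/2068 ≈ 0.094778.
d = −(3/4) ln(1 − 4p/3) = −0.75 ln(1 − 0.126371) = −0.75 ln(0.873629)
  = −0.75 × (-0.135099) = 0.101324 substitutions/site.

0.101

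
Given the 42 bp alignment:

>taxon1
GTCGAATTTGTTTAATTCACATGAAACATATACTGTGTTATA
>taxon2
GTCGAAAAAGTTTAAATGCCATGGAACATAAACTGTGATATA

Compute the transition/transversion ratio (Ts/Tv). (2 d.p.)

0.13

Transitions are A↔G and C↔T; transversions are all other mismatches.
Transitions: 1. Transversions: 8.
R = 1/8 = 0.125 ≈ 0.13 (to 2 d.p.).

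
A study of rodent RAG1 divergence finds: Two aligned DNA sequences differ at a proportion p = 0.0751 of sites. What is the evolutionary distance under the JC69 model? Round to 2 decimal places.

d = −(3/4) ln(1 − 4p/3) = −0.75 ln(1 − 0.100133) = −0.75 ln(0.899867)
  = −0.75 × (-0.105508) = 0.079131 substitutions/site.

0.08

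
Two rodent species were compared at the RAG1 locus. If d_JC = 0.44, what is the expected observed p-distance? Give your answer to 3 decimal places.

p = (3/4)(1 − e^(−4d/3)) = 0.75 × (1 − e^(-0.586667)) = 0.75 × (1 − 0.556178) = 0.332867.

0.333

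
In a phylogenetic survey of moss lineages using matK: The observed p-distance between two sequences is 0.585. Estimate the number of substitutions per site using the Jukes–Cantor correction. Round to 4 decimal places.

d = −(3/4) ln(1 − 4p/3) = −0.75 ln(1 − 0.78) = −0.75 ln(0.22)
  = −0.75 × (-1.514128) = 1.135596 substitutions/site.

1.1356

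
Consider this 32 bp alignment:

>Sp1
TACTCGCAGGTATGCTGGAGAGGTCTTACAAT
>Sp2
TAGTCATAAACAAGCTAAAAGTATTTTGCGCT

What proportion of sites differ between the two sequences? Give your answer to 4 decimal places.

The sequences differ at 17 of 32 positions.
p = 17/32 = 0.53125 ≈ 0.5313 (to 4 d.p.).

0.5313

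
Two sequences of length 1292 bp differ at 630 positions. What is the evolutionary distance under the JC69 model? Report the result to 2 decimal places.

p = 630/1292 ≈ 0.487616.
d = −(3/4) ln(1 − 4p/3) = −0.75 ln(1 − 0.650155) = −0.75 ln(0.349845)
  = −0.75 × (-1.050265) = 0.787699 substitutions/site.

0.79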